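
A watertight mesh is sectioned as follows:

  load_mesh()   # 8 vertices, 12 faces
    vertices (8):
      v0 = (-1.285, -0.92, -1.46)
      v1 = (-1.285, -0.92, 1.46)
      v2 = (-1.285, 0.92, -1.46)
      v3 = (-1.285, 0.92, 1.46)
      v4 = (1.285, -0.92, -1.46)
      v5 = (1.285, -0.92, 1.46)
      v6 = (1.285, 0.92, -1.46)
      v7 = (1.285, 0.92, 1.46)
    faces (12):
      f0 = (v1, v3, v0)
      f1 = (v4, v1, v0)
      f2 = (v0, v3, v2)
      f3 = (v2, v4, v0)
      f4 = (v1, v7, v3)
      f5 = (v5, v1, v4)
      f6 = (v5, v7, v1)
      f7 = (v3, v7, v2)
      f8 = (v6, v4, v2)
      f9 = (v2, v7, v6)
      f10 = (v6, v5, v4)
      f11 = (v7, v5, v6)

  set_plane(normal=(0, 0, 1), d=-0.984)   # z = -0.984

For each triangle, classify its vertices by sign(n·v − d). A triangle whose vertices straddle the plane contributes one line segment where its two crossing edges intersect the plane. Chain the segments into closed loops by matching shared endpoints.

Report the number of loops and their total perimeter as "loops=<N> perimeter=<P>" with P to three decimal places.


loops=1 perimeter=8.820

Straddling triangles (8 of 12):
  (v1,v3,v0) [++-] → (-1.285, -0.620055, -0.984)–(-1.285, -0.92, -0.984)  len=0.2999
  (v4,v1,v0) [-+-] → (0.866055, -0.92, -0.984)–(-1.285, -0.92, -0.984)  len=2.1511
  (v0,v3,v2) [-+-] → (-1.285, -0.620055, -0.984)–(-1.285, 0.92, -0.984)  len=1.5401
  (v5,v1,v4) [++-] → (0.866055, -0.92, -0.984)–(1.285, -0.92, -0.984)  len=0.4189
  (v3,v7,v2) [++-] → (-0.866055, 0.92, -0.984)–(-1.285, 0.92, -0.984)  len=0.4189
  (v2,v7,v6) [-+-] → (-0.866055, 0.92, -0.984)–(1.285, 0.92, -0.984)  len=2.1511
  (v6,v5,v4) [-+-] → (1.285, 0.620055, -0.984)–(1.285, -0.92, -0.984)  len=1.5401
  (v7,v5,v6) [++-] → (1.285, 0.620055, -0.984)–(1.285, 0.92, -0.984)  len=0.2999

Chained into 1 loop(s):
  loop 1: 8 segments, perimeter = 8.8200
Total perimeter = 8.820


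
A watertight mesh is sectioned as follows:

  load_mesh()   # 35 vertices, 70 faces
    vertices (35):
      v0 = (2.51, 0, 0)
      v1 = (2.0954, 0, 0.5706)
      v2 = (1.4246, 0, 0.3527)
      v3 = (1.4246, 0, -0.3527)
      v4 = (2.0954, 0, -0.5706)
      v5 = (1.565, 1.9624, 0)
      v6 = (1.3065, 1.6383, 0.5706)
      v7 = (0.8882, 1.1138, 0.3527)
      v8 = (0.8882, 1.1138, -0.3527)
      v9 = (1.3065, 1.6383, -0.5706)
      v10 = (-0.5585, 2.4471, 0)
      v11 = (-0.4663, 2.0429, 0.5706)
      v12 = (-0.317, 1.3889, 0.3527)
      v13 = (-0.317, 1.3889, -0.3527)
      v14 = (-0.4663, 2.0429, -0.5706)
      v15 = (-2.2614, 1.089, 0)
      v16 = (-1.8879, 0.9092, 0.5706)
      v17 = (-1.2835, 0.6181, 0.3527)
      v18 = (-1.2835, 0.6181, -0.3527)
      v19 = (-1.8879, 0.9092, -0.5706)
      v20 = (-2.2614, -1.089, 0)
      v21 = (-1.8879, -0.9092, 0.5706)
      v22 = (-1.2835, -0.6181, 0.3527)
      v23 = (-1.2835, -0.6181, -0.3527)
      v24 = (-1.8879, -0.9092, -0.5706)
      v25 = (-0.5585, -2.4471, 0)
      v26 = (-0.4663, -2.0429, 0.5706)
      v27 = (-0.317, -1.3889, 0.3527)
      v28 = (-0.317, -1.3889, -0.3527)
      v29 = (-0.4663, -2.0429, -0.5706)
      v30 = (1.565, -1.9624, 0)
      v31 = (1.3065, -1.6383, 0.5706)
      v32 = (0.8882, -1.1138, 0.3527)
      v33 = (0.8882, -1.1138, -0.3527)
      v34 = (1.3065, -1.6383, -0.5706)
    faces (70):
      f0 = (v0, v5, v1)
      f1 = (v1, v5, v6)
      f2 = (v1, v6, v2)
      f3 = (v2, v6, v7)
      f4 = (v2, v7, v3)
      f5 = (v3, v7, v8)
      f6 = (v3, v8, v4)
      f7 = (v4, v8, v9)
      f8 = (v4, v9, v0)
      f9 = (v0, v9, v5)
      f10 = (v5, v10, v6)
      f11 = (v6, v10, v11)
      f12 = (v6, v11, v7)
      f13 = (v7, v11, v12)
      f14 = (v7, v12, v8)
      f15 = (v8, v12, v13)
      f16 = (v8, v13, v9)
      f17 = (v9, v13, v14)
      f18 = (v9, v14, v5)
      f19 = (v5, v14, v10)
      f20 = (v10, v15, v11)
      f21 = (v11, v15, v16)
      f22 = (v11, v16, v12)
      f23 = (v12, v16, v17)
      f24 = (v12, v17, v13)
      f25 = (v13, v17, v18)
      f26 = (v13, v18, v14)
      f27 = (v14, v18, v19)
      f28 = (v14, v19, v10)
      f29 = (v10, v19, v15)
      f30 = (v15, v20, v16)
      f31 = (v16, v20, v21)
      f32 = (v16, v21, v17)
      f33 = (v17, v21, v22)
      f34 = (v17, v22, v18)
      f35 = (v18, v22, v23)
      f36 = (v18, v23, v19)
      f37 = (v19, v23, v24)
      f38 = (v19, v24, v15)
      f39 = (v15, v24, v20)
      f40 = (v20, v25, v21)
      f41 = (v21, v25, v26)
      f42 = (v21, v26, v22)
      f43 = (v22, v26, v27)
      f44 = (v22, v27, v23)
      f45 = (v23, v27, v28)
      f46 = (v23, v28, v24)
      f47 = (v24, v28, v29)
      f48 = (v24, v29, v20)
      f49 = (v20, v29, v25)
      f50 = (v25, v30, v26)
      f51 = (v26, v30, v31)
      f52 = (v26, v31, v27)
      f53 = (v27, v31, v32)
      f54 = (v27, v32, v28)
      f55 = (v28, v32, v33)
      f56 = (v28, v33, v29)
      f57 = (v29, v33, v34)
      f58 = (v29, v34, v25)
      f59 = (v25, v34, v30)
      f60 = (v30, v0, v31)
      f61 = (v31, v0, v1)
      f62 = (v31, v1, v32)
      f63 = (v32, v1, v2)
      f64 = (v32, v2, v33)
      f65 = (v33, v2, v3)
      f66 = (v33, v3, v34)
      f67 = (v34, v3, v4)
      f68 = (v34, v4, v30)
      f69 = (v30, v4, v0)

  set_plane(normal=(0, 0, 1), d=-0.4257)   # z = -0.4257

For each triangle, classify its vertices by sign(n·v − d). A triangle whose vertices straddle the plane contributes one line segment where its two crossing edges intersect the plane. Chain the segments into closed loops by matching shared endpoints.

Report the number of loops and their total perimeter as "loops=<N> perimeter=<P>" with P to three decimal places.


Straddling triangles (28 of 70):
  (v3,v8,v4) [++-] → (1.29263, 0.740659, -0.4257)–(1.64933, 0, -0.4257)  len=0.8221
  (v4,v8,v9) [-+-] → (1.29263, 0.740659, -0.4257)–(1.02834, 1.28952, -0.4257)  len=0.6092
  (v4,v9,v0) [--+] → (1.61212, 1.22226, -0.4257)–(2.20068, 0, -0.4257)  len=1.3566
  (v0,v9,v5) [+-+] → (1.61212, 1.22226, -0.4257)–(1.37214, 1.7206, -0.4257)  len=0.5531
  (v8,v13,v9) [++-] → (0.226899, 1.47245, -0.4257)–(1.02834, 1.28952, -0.4257)  len=0.8221
  (v9,v13,v14) [-+-] → (0.226899, 1.47245, -0.4257)–(-0.367018, 1.608, -0.4257)  len=0.6092
  (v9,v14,v5) [--+] → (0.0495349, 2.02246, -0.4257)–(1.37214, 1.7206, -0.4257)  len=1.3566
  (v5,v14,v10) [+-+] → (0.0495349, 2.02246, -0.4257)–(-0.489714, 2.14554, -0.4257)  len=0.5531
  (v13,v18,v14) [++-] → (-1.00972, 1.09543, -0.4257)–(-0.367018, 1.608, -0.4257)  len=0.8221
  (v14,v18,v19) [-+-] → (-1.00972, 1.09543, -0.4257)–(-1.48598, 0.715623, -0.4257)  len=0.6092
  (v14,v19,v10) [--+] → (-1.55031, 1.29974, -0.4257)–(-0.489714, 2.14554, -0.4257)  len=1.3566
  (v10,v19,v15) [+-+] → (-1.55031, 1.29974, -0.4257)–(-1.98275, 0.954859, -0.4257)  len=0.5531
  (v18,v23,v19) [++-] → (-1.48598, -0.10643, -0.4257)–(-1.48598, 0.715623, -0.4257)  len=0.8221
  (v19,v23,v24) [-+-] → (-1.48598, -0.10643, -0.4257)–(-1.48598, -0.715623, -0.4257)  len=0.6092
  (v19,v24,v15) [--+] → (-1.98275, -0.401771, -0.4257)–(-1.98275, 0.954859, -0.4257)  len=1.3566
  (v15,v24,v20) [+-+] → (-1.98275, -0.401771, -0.4257)–(-1.98275, -0.954859, -0.4257)  len=0.5531
  (v23,v28,v24) [++-] → (-0.843277, -1.22819, -0.4257)–(-1.48598, -0.715623, -0.4257)  len=0.8221
  (v24,v28,v29) [-+-] → (-0.843277, -1.22819, -0.4257)–(-0.367018, -1.608, -0.4257)  len=0.6092
  (v24,v29,v20) [--+] → (-0.922153, -1.80066, -0.4257)–(-1.98275, -0.954859, -0.4257)  len=1.3566
  (v20,v29,v25) [+-+] → (-0.922153, -1.80066, -0.4257)–(-0.489714, -2.14554, -0.4257)  len=0.5531
  (v28,v33,v29) [++-] → (0.434421, -1.42506, -0.4257)–(-0.367018, -1.608, -0.4257)  len=0.8221
  (v29,v33,v34) [-+-] → (0.434421, -1.42506, -0.4257)–(1.02834, -1.28952, -0.4257)  len=0.6092
  (v29,v34,v25) [--+] → (0.832896, -1.84369, -0.4257)–(-0.489714, -2.14554, -0.4257)  len=1.3566
  (v25,v34,v30) [+-+] → (0.832896, -1.84369, -0.4257)–(1.37214, -1.7206, -0.4257)  len=0.5531
  (v33,v3,v34) [++-] → (1.38503, -0.548857, -0.4257)–(1.02834, -1.28952, -0.4257)  len=0.8221
  (v34,v3,v4) [-+-] → (1.38503, -0.548857, -0.4257)–(1.64933, 0, -0.4257)  len=0.6092
  (v34,v4,v30) [--+] → (1.96071, -0.498338, -0.4257)–(1.37214, -1.7206, -0.4257)  len=1.3566
  (v30,v4,v0) [+-+] → (1.96071, -0.498338, -0.4257)–(2.20068, 0, -0.4257)  len=0.5531

Chained into 2 loop(s):
  loop 1: 14 segments, perimeter = 10.0187
  loop 2: 14 segments, perimeter = 13.3680
Total perimeter = 23.387

loops=2 perimeter=23.387


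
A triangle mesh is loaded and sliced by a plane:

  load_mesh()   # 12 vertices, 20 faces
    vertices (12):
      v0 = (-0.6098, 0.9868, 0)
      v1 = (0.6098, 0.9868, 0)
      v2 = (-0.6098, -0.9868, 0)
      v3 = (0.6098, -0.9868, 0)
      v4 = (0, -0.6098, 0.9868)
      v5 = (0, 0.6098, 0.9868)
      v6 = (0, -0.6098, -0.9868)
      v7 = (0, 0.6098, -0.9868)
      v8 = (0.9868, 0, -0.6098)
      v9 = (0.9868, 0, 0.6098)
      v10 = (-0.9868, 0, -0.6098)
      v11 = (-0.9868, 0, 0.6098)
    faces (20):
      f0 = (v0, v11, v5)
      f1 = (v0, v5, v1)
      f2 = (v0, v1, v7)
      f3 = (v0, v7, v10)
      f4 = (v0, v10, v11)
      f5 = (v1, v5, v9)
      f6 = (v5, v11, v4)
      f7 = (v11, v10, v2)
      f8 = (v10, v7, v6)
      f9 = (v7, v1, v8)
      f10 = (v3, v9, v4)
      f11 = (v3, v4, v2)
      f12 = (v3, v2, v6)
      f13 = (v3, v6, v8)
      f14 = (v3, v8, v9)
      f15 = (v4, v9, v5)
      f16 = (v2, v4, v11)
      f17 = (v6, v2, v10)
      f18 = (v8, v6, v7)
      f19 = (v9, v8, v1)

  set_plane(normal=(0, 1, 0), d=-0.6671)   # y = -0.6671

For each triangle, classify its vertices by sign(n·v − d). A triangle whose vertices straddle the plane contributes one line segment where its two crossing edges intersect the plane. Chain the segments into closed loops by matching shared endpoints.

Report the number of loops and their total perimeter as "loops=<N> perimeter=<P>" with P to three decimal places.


loops=1 perimeter=4.777

Straddling triangles (8 of 20):
  (v11,v10,v2) [++-] → (-0.731939, -0.6671, -0.197561)–(-0.731939, -0.6671, 0.197561)  len=0.3951
  (v3,v9,v4) [-++] → (0.731939, -0.6671, 0.197561)–(0.0926831, -0.6671, 0.836817)  len=0.9040
  (v3,v4,v2) [-+-] → (0.0926831, -0.6671, 0.836817)–(-0.0926831, -0.6671, 0.836817)  len=0.1854
  (v3,v2,v6) [--+] → (-0.0926831, -0.6671, -0.836817)–(0.0926831, -0.6671, -0.836817)  len=0.1854
  (v3,v6,v8) [-++] → (0.0926831, -0.6671, -0.836817)–(0.731939, -0.6671, -0.197561)  len=0.9040
  (v3,v8,v9) [-++] → (0.731939, -0.6671, -0.197561)–(0.731939, -0.6671, 0.197561)  len=0.3951
  (v2,v4,v11) [-++] → (-0.0926831, -0.6671, 0.836817)–(-0.731939, -0.6671, 0.197561)  len=0.9040
  (v6,v2,v10) [+-+] → (-0.0926831, -0.6671, -0.836817)–(-0.731939, -0.6671, -0.197561)  len=0.9040

Chained into 1 loop(s):
  loop 1: 8 segments, perimeter = 4.7772
Total perimeter = 4.777


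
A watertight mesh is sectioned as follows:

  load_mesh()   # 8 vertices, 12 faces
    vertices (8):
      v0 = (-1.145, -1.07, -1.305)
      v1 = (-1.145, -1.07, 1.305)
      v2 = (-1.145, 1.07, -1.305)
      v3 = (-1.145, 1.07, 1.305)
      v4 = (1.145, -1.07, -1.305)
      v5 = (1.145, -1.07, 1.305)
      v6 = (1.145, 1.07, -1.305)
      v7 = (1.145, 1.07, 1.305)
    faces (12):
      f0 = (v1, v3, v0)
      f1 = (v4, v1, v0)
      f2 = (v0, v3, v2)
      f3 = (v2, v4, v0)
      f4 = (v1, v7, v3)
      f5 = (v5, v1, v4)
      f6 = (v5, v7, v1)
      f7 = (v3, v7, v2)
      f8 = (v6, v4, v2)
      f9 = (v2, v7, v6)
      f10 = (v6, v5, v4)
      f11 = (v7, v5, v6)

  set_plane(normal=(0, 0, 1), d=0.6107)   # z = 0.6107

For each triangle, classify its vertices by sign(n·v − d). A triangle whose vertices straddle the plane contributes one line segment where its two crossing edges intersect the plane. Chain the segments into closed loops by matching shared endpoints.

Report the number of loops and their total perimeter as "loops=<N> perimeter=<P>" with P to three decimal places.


Straddling triangles (8 of 12):
  (v1,v3,v0) [++-] → (-1.145, 0.500727, 0.6107)–(-1.145, -1.07, 0.6107)  len=1.5707
  (v4,v1,v0) [-+-] → (-0.535825, -1.07, 0.6107)–(-1.145, -1.07, 0.6107)  len=0.6092
  (v0,v3,v2) [-+-] → (-1.145, 0.500727, 0.6107)–(-1.145, 1.07, 0.6107)  len=0.5693
  (v5,v1,v4) [++-] → (-0.535825, -1.07, 0.6107)–(1.145, -1.07, 0.6107)  len=1.6808
  (v3,v7,v2) [++-] → (0.535825, 1.07, 0.6107)–(-1.145, 1.07, 0.6107)  len=1.6808
  (v2,v7,v6) [-+-] → (0.535825, 1.07, 0.6107)–(1.145, 1.07, 0.6107)  len=0.6092
  (v6,v5,v4) [-+-] → (1.145, -0.500727, 0.6107)–(1.145, -1.07, 0.6107)  len=0.5693
  (v7,v5,v6) [++-] → (1.145, -0.500727, 0.6107)–(1.145, 1.07, 0.6107)  len=1.5707

Chained into 1 loop(s):
  loop 1: 8 segments, perimeter = 8.8600
Total perimeter = 8.860

loops=1 perimeter=8.860


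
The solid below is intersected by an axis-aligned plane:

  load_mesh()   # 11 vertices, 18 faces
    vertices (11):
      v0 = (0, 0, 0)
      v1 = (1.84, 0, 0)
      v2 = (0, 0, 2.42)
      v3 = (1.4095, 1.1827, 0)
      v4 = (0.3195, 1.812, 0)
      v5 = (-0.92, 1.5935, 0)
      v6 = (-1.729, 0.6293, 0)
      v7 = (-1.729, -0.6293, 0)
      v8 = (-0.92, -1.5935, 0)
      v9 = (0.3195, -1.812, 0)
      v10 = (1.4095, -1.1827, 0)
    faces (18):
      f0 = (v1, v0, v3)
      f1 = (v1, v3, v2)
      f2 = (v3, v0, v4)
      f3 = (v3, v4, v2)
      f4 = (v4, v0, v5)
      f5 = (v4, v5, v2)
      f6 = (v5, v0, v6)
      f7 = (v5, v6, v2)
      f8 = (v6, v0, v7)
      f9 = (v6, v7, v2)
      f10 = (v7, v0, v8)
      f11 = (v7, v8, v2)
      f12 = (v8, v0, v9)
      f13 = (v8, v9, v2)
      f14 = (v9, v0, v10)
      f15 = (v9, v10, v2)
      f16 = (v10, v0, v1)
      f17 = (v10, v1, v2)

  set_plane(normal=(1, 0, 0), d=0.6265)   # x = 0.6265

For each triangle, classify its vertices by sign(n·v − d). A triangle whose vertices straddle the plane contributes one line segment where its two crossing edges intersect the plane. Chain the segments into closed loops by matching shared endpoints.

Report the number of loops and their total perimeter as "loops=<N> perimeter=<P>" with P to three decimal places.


loops=1 perimeter=7.921

Straddling triangles (8 of 18):
  (v1,v0,v3) [+-+] → (0.6265, 0, 0)–(0.6265, 0.525691, 0)  len=0.5257
  (v1,v3,v2) [++-] → (0.6265, 0.525691, 1.34435)–(0.6265, 0, 1.59602)  len=0.5828
  (v3,v0,v4) [+--] → (0.6265, 0.525691, 0)–(0.6265, 1.63476, 0)  len=1.1091
  (v3,v4,v2) [+--] → (0.6265, 1.63476, 0)–(0.6265, 0.525691, 1.34435)  len=1.7428
  (v9,v0,v10) [--+] → (0.6265, -0.525691, 0)–(0.6265, -1.63476, 0)  len=1.1091
  (v9,v10,v2) [-+-] → (0.6265, -1.63476, 0)–(0.6265, -0.525691, 1.34435)  len=1.7428
  (v10,v0,v1) [+-+] → (0.6265, -0.525691, 0)–(0.6265, 0, 0)  len=0.5257
  (v10,v1,v2) [++-] → (0.6265, 0, 1.59602)–(0.6265, -0.525691, 1.34435)  len=0.5828

Chained into 1 loop(s):
  loop 1: 8 segments, perimeter = 7.9207
Total perimeter = 7.921


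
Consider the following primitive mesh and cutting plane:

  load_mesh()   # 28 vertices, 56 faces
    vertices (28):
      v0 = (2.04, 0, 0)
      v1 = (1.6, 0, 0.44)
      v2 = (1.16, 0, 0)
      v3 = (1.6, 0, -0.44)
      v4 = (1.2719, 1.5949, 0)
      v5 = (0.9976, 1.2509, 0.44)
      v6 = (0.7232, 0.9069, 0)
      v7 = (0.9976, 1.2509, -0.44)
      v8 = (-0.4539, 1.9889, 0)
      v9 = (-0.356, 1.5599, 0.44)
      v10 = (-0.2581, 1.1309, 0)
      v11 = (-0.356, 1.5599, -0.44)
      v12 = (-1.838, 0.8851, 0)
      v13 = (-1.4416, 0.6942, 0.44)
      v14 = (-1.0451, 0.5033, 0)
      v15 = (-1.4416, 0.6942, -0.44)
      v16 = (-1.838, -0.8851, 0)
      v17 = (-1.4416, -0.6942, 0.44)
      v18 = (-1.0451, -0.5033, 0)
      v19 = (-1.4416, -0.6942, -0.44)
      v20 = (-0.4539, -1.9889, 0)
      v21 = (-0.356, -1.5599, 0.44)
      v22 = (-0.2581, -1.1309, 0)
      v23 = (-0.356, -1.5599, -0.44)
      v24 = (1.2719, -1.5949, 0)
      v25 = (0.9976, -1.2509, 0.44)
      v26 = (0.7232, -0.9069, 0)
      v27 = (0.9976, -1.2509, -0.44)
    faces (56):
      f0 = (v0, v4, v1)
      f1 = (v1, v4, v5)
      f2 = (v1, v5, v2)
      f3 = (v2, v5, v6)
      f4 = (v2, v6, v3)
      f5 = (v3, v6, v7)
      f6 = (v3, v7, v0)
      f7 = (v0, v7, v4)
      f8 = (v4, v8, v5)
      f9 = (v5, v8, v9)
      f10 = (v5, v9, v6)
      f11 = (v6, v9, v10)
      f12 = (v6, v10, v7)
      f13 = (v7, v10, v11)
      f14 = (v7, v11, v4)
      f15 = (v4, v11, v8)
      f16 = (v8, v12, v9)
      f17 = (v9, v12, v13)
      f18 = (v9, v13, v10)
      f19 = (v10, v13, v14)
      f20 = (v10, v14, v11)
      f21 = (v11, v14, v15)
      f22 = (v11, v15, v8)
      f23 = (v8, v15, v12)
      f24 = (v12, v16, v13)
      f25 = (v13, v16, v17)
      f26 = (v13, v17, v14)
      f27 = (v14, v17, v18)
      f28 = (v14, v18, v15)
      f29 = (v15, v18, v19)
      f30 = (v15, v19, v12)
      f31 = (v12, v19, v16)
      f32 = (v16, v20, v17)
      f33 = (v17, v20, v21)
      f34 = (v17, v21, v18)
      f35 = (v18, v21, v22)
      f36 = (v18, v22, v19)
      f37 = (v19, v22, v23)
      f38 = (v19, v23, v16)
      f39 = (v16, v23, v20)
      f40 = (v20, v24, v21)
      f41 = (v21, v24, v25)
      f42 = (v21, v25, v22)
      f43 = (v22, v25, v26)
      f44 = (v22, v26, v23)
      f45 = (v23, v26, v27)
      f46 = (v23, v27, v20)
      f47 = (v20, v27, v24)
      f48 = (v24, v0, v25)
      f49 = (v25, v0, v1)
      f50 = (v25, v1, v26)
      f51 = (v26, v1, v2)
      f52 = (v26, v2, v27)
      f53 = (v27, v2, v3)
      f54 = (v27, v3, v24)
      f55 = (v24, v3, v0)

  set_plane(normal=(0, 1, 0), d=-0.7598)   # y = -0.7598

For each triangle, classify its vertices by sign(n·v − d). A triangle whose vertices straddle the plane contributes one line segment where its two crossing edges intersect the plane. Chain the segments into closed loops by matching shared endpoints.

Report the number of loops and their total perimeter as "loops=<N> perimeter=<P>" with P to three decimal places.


Straddling triangles (18 of 56):
  (v12,v16,v13) [+-+] → (-1.838, -0.7598, 0)–(-1.80655, -0.7598, 0.0349091)  len=0.0470
  (v13,v16,v17) [+-+] → (-1.80655, -0.7598, 0.0349091)–(-1.57782, -0.7598, 0.2888)  len=0.3417
  (v12,v19,v16) [++-] → (-1.57782, -0.7598, -0.2888)–(-1.838, -0.7598, 0)  len=0.3887
  (v16,v20,v17) [--+] → (-1.39156, -0.7598, 0.417706)–(-1.57782, -0.7598, 0.2888)  len=0.2265
  (v17,v20,v21) [+--] → (-1.39156, -0.7598, 0.417706)–(-1.35934, -0.7598, 0.44)  len=0.0392
  (v17,v21,v18) [+-+] → (-1.35934, -0.7598, 0.44)–(-0.877814, -0.7598, 0.106814)  len=0.5856
  (v18,v21,v22) [+--] → (-0.877814, -0.7598, 0.106814)–(-0.723453, -0.7598, 0)  len=0.1877
  (v18,v22,v19) [+-+] → (-0.723453, -0.7598, 0)–(-1.26382, -0.7598, -0.373904)  len=0.6571
  (v19,v22,v23) [+--] → (-1.26382, -0.7598, -0.373904)–(-1.35934, -0.7598, -0.44)  len=0.1162
  (v19,v23,v16) [+--] → (-1.35934, -0.7598, -0.44)–(-1.57782, -0.7598, -0.2888)  len=0.2657
  (v24,v0,v25) [-+-] → (1.67408, -0.7598, 0)–(1.40684, -0.7598, 0.267257)  len=0.3779
  (v25,v0,v1) [-++] → (1.40684, -0.7598, 0.267257)–(1.2341, -0.7598, 0.44)  len=0.2443
  (v25,v1,v26) [-+-] → (1.2341, -0.7598, 0.44)–(0.865418, -0.7598, 0.0713684)  len=0.5214
  (v26,v1,v2) [-++] → (0.865418, -0.7598, 0.0713684)–(0.794049, -0.7598, 0)  len=0.1009
  (v26,v2,v27) [-+-] → (0.794049, -0.7598, 0)–(1.06136, -0.7598, -0.267257)  len=0.3780
  (v27,v2,v3) [-++] → (1.06136, -0.7598, -0.267257)–(1.2341, -0.7598, -0.44)  len=0.2443
  (v27,v3,v24) [-+-] → (1.2341, -0.7598, -0.44)–(1.4437, -0.7598, -0.230387)  len=0.2964
  (v24,v3,v0) [-++] → (1.4437, -0.7598, -0.230387)–(1.67408, -0.7598, 0)  len=0.3258

Chained into 2 loop(s):
  loop 1: 10 segments, perimeter = 2.8554
  loop 2: 8 segments, perimeter = 2.4891
Total perimeter = 5.344

loops=2 perimeter=5.344


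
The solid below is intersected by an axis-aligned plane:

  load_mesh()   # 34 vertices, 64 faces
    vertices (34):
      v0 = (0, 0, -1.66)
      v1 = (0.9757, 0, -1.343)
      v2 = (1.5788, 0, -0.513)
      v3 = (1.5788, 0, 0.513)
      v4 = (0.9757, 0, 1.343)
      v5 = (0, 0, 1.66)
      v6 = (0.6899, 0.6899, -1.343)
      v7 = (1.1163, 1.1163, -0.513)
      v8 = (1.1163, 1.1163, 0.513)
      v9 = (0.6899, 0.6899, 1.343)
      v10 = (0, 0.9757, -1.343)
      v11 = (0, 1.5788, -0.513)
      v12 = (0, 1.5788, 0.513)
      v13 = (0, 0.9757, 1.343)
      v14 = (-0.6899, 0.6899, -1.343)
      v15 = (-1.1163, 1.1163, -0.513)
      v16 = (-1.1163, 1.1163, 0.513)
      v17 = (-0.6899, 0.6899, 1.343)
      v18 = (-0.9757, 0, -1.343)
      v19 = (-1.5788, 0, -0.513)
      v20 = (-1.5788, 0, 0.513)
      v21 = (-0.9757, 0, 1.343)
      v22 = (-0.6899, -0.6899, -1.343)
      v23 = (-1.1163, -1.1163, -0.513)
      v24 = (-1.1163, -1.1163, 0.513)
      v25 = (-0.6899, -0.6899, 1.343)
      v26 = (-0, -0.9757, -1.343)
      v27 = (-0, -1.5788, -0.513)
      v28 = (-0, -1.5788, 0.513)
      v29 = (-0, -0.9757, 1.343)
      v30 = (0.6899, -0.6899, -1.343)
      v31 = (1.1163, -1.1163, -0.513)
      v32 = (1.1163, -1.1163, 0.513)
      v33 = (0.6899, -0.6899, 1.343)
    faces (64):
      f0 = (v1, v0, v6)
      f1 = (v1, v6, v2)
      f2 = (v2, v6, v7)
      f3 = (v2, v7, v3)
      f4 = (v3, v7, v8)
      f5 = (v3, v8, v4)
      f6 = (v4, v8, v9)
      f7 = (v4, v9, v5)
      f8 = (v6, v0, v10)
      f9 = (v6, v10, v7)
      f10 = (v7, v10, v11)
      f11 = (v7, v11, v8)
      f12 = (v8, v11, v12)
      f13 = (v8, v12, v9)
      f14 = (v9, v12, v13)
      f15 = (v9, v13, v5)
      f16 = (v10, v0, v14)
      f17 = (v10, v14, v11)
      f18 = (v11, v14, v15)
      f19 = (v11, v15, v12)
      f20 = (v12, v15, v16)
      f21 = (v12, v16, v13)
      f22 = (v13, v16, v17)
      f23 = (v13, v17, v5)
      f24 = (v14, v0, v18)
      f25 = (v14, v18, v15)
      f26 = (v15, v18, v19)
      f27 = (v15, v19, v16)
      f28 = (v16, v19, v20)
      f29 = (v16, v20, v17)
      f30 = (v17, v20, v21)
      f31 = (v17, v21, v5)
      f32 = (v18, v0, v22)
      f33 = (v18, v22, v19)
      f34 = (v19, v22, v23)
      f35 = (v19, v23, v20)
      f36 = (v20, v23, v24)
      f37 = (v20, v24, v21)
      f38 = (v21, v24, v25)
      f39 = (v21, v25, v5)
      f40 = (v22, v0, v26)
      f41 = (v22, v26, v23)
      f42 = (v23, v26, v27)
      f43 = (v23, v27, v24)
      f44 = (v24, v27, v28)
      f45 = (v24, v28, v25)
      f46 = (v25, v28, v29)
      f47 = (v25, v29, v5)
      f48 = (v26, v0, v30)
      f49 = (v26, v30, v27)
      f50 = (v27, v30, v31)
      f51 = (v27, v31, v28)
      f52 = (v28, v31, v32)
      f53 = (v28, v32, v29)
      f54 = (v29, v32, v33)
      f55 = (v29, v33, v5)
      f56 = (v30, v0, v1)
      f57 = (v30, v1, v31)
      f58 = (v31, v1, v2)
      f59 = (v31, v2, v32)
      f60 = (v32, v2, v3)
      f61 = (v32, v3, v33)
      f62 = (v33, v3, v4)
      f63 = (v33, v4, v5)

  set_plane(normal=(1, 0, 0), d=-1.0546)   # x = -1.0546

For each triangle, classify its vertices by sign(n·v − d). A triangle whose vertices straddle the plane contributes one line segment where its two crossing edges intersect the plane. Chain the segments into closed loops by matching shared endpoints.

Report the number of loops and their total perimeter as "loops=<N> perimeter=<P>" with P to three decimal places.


Straddling triangles (18 of 64):
  (v11,v14,v15) [++-] → (-1.0546, 1.0546, -0.633101)–(-1.0546, 1.14186, -0.513)  len=0.1485
  (v11,v15,v12) [+-+] → (-1.0546, 1.14186, -0.513)–(-1.0546, 1.14186, -0.456291)  len=0.0567
  (v12,v15,v16) [+--] → (-1.0546, 1.14186, -0.456291)–(-1.0546, 1.14186, 0.513)  len=0.9693
  (v12,v16,v13) [+-+] → (-1.0546, 1.14186, 0.513)–(-1.0546, 1.10853, 0.558876)  len=0.0567
  (v13,v16,v17) [+-+] → (-1.0546, 1.10853, 0.558876)–(-1.0546, 1.0546, 0.633101)  len=0.0917
  (v14,v18,v15) [++-] → (-1.0546, 0.62643, -0.877232)–(-1.0546, 1.0546, -0.633101)  len=0.4929
  (v15,v18,v19) [-+-] → (-1.0546, 0.62643, -0.877232)–(-1.0546, 0, -1.23442)  len=0.7211
  (v16,v20,v17) [--+] → (-1.0546, 0.406846, 1.00247)–(-1.0546, 1.0546, 0.633101)  len=0.7457
  (v17,v20,v21) [+-+] → (-1.0546, 0.406846, 1.00247)–(-1.0546, 0, 1.23442)  len=0.4683
  (v18,v22,v19) [++-] → (-1.0546, -0.406846, -1.00247)–(-1.0546, 0, -1.23442)  len=0.4683
  (v19,v22,v23) [-+-] → (-1.0546, -0.406846, -1.00247)–(-1.0546, -1.0546, -0.633101)  len=0.7457
  (v20,v24,v21) [--+] → (-1.0546, -0.62643, 0.877232)–(-1.0546, 0, 1.23442)  len=0.7211
  (v21,v24,v25) [+-+] → (-1.0546, -0.62643, 0.877232)–(-1.0546, -1.0546, 0.633101)  len=0.4929
  (v22,v26,v23) [++-] → (-1.0546, -1.10853, -0.558876)–(-1.0546, -1.0546, -0.633101)  len=0.0917
  (v23,v26,v27) [-++] → (-1.0546, -1.10853, -0.558876)–(-1.0546, -1.14186, -0.513)  len=0.0567
  (v23,v27,v24) [-+-] → (-1.0546, -1.14186, -0.513)–(-1.0546, -1.14186, 0.456291)  len=0.9693
  (v24,v27,v28) [-++] → (-1.0546, -1.14186, 0.456291)–(-1.0546, -1.14186, 0.513)  len=0.0567
  (v24,v28,v25) [-++] → (-1.0546, -1.14186, 0.513)–(-1.0546, -1.0546, 0.633101)  len=0.1485

Chained into 1 loop(s):
  loop 1: 18 segments, perimeter = 7.5018
Total perimeter = 7.502

loops=1 perimeter=7.502


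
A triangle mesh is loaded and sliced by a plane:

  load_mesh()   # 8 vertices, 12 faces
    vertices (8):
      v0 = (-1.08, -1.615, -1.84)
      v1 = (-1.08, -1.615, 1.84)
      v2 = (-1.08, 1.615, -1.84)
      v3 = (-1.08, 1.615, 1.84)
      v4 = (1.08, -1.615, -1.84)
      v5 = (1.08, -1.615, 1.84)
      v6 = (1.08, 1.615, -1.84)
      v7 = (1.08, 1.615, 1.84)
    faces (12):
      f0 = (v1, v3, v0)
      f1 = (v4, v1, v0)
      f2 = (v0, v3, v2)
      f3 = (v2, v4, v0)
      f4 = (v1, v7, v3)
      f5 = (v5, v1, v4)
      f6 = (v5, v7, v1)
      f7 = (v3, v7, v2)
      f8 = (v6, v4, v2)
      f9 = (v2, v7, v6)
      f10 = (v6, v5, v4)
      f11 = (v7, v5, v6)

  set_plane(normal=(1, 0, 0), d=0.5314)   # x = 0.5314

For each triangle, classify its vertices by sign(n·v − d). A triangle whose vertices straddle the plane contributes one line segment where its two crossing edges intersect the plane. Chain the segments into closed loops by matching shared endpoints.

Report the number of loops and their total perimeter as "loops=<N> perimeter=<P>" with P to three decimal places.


loops=1 perimeter=13.820

Straddling triangles (8 of 12):
  (v4,v1,v0) [+--] → (0.5314, -1.615, -0.905348)–(0.5314, -1.615, -1.84)  len=0.9347
  (v2,v4,v0) [-+-] → (0.5314, -0.79464, -1.84)–(0.5314, -1.615, -1.84)  len=0.8204
  (v1,v7,v3) [-+-] → (0.5314, 0.79464, 1.84)–(0.5314, 1.615, 1.84)  len=0.8204
  (v5,v1,v4) [+-+] → (0.5314, -1.615, 1.84)–(0.5314, -1.615, -0.905348)  len=2.7453
  (v5,v7,v1) [++-] → (0.5314, 0.79464, 1.84)–(0.5314, -1.615, 1.84)  len=2.4096
  (v3,v7,v2) [-+-] → (0.5314, 1.615, 1.84)–(0.5314, 1.615, 0.905348)  len=0.9347
  (v6,v4,v2) [++-] → (0.5314, -0.79464, -1.84)–(0.5314, 1.615, -1.84)  len=2.4096
  (v2,v7,v6) [-++] → (0.5314, 1.615, 0.905348)–(0.5314, 1.615, -1.84)  len=2.7453

Chained into 1 loop(s):
  loop 1: 8 segments, perimeter = 13.8200
Total perimeter = 13.820


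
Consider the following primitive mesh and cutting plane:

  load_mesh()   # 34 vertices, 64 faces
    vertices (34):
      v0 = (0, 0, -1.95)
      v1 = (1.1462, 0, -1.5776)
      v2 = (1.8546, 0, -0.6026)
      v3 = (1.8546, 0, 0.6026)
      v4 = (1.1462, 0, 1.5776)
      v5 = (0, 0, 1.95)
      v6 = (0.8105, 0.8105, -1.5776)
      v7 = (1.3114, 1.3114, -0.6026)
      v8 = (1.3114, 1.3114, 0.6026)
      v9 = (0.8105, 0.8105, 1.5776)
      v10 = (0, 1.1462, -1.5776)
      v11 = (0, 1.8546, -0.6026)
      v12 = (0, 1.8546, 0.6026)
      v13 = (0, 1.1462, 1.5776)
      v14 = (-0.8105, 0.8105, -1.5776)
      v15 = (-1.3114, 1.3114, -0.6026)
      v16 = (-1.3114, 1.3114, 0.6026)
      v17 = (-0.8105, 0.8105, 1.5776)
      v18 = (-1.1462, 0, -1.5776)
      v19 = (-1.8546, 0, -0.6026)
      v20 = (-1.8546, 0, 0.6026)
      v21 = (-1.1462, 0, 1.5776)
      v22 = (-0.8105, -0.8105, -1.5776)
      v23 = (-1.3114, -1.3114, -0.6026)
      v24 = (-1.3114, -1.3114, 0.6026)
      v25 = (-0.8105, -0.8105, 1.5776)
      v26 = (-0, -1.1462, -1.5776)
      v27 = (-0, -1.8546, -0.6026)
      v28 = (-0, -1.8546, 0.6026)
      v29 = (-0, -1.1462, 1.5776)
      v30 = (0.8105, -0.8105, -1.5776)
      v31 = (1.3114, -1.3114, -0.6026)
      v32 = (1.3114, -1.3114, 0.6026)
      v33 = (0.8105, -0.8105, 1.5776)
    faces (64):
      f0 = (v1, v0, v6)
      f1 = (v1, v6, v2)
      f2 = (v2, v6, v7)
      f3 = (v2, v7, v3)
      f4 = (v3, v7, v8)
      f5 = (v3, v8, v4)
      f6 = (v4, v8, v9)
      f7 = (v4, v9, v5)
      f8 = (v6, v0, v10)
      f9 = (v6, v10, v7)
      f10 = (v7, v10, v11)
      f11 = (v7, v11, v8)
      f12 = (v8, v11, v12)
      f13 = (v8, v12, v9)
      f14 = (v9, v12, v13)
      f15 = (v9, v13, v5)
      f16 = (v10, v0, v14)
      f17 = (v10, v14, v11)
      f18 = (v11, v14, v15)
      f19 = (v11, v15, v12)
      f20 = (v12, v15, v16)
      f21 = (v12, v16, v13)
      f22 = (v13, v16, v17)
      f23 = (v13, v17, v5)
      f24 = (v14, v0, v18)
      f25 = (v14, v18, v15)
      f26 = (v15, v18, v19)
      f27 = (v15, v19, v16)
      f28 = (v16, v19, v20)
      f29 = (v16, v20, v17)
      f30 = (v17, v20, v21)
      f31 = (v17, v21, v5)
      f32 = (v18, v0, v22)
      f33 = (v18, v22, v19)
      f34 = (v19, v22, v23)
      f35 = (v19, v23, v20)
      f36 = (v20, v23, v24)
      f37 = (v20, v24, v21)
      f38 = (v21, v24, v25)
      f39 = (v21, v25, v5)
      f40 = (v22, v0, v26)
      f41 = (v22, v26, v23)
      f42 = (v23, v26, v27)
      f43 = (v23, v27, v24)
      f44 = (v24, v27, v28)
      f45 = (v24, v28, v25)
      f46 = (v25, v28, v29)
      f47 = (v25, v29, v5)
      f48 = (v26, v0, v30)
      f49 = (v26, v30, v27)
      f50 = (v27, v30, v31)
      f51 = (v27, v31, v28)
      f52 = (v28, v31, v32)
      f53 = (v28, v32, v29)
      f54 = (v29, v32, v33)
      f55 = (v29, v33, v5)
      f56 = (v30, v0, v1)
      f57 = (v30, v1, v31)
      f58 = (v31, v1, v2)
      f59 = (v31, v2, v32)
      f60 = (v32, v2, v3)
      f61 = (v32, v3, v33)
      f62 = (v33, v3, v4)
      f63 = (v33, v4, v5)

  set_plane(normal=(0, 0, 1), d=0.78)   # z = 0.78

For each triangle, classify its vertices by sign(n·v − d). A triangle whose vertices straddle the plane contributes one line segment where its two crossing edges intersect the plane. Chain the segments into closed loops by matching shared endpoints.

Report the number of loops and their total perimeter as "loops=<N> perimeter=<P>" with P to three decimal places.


loops=1 perimeter=10.566

Straddling triangles (16 of 64):
  (v3,v8,v4) [--+] → (1.28134, 1.07279, 0.78)–(1.72571, 0, 0.78)  len=1.1612
  (v4,v8,v9) [+-+] → (1.28134, 1.07279, 0.78)–(1.22026, 1.22026, 0.78)  len=0.1596
  (v8,v12,v9) [--+] → (0.147469, 1.66463, 0.78)–(1.22026, 1.22026, 0.78)  len=1.1612
  (v9,v12,v13) [+-+] → (0.147469, 1.66463, 0.78)–(0, 1.72571, 0.78)  len=0.1596
  (v12,v16,v13) [--+] → (-1.07279, 1.28134, 0.78)–(0, 1.72571, 0.78)  len=1.1612
  (v13,v16,v17) [+-+] → (-1.07279, 1.28134, 0.78)–(-1.22026, 1.22026, 0.78)  len=0.1596
  (v16,v20,v17) [--+] → (-1.66463, 0.147469, 0.78)–(-1.22026, 1.22026, 0.78)  len=1.1612
  (v17,v20,v21) [+-+] → (-1.66463, 0.147469, 0.78)–(-1.72571, 0, 0.78)  len=0.1596
  (v20,v24,v21) [--+] → (-1.28134, -1.07279, 0.78)–(-1.72571, 0, 0.78)  len=1.1612
  (v21,v24,v25) [+-+] → (-1.28134, -1.07279, 0.78)–(-1.22026, -1.22026, 0.78)  len=0.1596
  (v24,v28,v25) [--+] → (-0.147469, -1.66463, 0.78)–(-1.22026, -1.22026, 0.78)  len=1.1612
  (v25,v28,v29) [+-+] → (-0.147469, -1.66463, 0.78)–(0, -1.72571, 0.78)  len=0.1596
  (v28,v32,v29) [--+] → (1.07279, -1.28134, 0.78)–(0, -1.72571, 0.78)  len=1.1612
  (v29,v32,v33) [+-+] → (1.07279, -1.28134, 0.78)–(1.22026, -1.22026, 0.78)  len=0.1596
  (v32,v3,v33) [--+] → (1.66463, -0.147469, 0.78)–(1.22026, -1.22026, 0.78)  len=1.1612
  (v33,v3,v4) [+-+] → (1.66463, -0.147469, 0.78)–(1.72571, 0, 0.78)  len=0.1596

Chained into 1 loop(s):
  loop 1: 16 segments, perimeter = 10.5664
Total perimeter = 10.566


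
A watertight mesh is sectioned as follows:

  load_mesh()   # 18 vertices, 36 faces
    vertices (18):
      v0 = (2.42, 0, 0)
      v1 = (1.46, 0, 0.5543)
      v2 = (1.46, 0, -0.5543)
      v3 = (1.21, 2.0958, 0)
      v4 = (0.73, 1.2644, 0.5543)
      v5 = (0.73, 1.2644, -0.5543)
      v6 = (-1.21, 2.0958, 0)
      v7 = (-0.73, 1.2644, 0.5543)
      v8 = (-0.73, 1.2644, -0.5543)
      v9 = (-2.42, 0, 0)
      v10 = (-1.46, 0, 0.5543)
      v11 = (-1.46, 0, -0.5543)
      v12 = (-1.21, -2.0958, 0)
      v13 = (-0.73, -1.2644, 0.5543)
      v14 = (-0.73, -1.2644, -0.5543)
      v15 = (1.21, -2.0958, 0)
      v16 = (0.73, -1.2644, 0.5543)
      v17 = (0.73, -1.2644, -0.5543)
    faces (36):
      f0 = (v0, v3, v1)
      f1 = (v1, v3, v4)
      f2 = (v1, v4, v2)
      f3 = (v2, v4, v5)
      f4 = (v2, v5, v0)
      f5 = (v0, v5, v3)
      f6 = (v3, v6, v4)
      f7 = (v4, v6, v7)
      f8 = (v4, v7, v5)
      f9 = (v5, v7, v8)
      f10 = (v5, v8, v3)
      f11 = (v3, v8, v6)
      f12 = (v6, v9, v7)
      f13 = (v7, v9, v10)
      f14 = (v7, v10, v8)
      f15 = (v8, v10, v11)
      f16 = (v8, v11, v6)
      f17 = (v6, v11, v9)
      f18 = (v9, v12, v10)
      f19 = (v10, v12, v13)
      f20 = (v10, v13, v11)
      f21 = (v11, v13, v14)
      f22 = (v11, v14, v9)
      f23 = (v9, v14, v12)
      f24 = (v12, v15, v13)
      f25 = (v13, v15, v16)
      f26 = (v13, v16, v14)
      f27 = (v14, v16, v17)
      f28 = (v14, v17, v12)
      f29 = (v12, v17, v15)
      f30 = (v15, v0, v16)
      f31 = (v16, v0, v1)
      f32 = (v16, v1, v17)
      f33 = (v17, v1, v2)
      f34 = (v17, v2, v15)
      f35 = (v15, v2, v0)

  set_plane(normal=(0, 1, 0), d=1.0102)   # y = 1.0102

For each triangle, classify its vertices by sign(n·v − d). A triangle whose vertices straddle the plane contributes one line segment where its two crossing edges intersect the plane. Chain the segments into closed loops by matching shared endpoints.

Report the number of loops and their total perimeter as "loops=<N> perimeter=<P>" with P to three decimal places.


Straddling triangles (12 of 36):
  (v0,v3,v1) [-+-] → (1.83677, 1.0102, 0)–(1.3395, 1.0102, 0.287121)  len=0.5742
  (v1,v3,v4) [-++] → (1.3395, 1.0102, 0.287121)–(0.876762, 1.0102, 0.5543)  len=0.5343
  (v1,v4,v2) [-+-] → (0.876762, 1.0102, 0.5543)–(0.876762, 1.0102, 0.331423)  len=0.2229
  (v2,v4,v5) [-++] → (0.876762, 1.0102, 0.331423)–(0.876762, 1.0102, -0.5543)  len=0.8857
  (v2,v5,v0) [-+-] → (0.876762, 1.0102, -0.5543)–(1.06976, 1.0102, -0.442861)  len=0.2229
  (v0,v5,v3) [-++] → (1.06976, 1.0102, -0.442861)–(1.83677, 1.0102, 0)  len=0.8857
  (v6,v9,v7) [+-+] → (-1.83677, 1.0102, 0)–(-1.06976, 1.0102, 0.442861)  len=0.8857
  (v7,v9,v10) [+--] → (-1.06976, 1.0102, 0.442861)–(-0.876762, 1.0102, 0.5543)  len=0.2229
  (v7,v10,v8) [+-+] → (-0.876762, 1.0102, 0.5543)–(-0.876762, 1.0102, -0.331423)  len=0.8857
  (v8,v10,v11) [+--] → (-0.876762, 1.0102, -0.331423)–(-0.876762, 1.0102, -0.5543)  len=0.2229
  (v8,v11,v6) [+-+] → (-0.876762, 1.0102, -0.5543)–(-1.3395, 1.0102, -0.287121)  len=0.5343
  (v6,v11,v9) [+--] → (-1.3395, 1.0102, -0.287121)–(-1.83677, 1.0102, 0)  len=0.5742

Chained into 2 loop(s):
  loop 1: 6 segments, perimeter = 3.3257
  loop 2: 6 segments, perimeter = 3.3257
Total perimeter = 6.651

loops=2 perimeter=6.651


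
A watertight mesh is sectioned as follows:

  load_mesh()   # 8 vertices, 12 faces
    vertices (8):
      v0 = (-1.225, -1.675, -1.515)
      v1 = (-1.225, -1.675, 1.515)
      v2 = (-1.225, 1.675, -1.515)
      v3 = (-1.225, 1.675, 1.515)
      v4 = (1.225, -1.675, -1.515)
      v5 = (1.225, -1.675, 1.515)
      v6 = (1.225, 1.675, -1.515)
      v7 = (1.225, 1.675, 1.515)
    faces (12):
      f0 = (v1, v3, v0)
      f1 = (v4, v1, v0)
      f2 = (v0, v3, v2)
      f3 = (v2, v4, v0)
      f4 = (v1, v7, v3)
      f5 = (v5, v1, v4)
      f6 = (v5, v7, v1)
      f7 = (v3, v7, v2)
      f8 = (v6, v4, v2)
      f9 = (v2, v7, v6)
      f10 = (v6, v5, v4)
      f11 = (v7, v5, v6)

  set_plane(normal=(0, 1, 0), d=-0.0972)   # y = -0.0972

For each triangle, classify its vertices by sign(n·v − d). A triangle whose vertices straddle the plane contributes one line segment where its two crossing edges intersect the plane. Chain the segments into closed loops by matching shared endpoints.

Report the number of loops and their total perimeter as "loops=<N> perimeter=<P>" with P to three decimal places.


loops=1 perimeter=10.960

Straddling triangles (8 of 12):
  (v1,v3,v0) [-+-] → (-1.225, -0.0972, 1.515)–(-1.225, -0.0972, -0.0879152)  len=1.6029
  (v0,v3,v2) [-++] → (-1.225, -0.0972, -0.0879152)–(-1.225, -0.0972, -1.515)  len=1.4271
  (v2,v4,v0) [+--] → (0.0710866, -0.0972, -1.515)–(-1.225, -0.0972, -1.515)  len=1.2961
  (v1,v7,v3) [-++] → (-0.0710866, -0.0972, 1.515)–(-1.225, -0.0972, 1.515)  len=1.1539
  (v5,v7,v1) [-+-] → (1.225, -0.0972, 1.515)–(-0.0710866, -0.0972, 1.515)  len=1.2961
  (v6,v4,v2) [+-+] → (1.225, -0.0972, -1.515)–(0.0710866, -0.0972, -1.515)  len=1.1539
  (v6,v5,v4) [+--] → (1.225, -0.0972, 0.0879152)–(1.225, -0.0972, -1.515)  len=1.6029
  (v7,v5,v6) [+-+] → (1.225, -0.0972, 1.515)–(1.225, -0.0972, 0.0879152)  len=1.4271

Chained into 1 loop(s):
  loop 1: 8 segments, perimeter = 10.9600
Total perimeter = 10.960


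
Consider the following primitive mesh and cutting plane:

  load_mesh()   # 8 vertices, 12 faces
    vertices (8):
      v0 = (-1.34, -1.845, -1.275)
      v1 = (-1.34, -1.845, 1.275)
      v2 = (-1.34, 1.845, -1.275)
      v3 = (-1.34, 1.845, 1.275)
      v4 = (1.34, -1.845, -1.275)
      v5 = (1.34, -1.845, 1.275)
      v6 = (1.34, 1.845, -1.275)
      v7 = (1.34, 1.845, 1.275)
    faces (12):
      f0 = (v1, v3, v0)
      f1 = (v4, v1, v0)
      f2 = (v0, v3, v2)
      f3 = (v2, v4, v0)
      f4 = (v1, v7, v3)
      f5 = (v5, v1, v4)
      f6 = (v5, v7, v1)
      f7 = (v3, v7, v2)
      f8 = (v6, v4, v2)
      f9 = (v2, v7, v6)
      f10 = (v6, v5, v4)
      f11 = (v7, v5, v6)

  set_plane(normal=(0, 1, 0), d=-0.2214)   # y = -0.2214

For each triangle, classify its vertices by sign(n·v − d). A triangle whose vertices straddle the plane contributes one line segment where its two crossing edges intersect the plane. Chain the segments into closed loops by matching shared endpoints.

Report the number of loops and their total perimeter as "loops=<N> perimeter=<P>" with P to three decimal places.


loops=1 perimeter=10.460

Straddling triangles (8 of 12):
  (v1,v3,v0) [-+-] → (-1.34, -0.2214, 1.275)–(-1.34, -0.2214, -0.153)  len=1.4280
  (v0,v3,v2) [-++] → (-1.34, -0.2214, -0.153)–(-1.34, -0.2214, -1.275)  len=1.1220
  (v2,v4,v0) [+--] → (0.1608, -0.2214, -1.275)–(-1.34, -0.2214, -1.275)  len=1.5008
  (v1,v7,v3) [-++] → (-0.1608, -0.2214, 1.275)–(-1.34, -0.2214, 1.275)  len=1.1792
  (v5,v7,v1) [-+-] → (1.34, -0.2214, 1.275)–(-0.1608, -0.2214, 1.275)  len=1.5008
  (v6,v4,v2) [+-+] → (1.34, -0.2214, -1.275)–(0.1608, -0.2214, -1.275)  len=1.1792
  (v6,v5,v4) [+--] → (1.34, -0.2214, 0.153)–(1.34, -0.2214, -1.275)  len=1.4280
  (v7,v5,v6) [+-+] → (1.34, -0.2214, 1.275)–(1.34, -0.2214, 0.153)  len=1.1220

Chained into 1 loop(s):
  loop 1: 8 segments, perimeter = 10.4600
Total perimeter = 10.460


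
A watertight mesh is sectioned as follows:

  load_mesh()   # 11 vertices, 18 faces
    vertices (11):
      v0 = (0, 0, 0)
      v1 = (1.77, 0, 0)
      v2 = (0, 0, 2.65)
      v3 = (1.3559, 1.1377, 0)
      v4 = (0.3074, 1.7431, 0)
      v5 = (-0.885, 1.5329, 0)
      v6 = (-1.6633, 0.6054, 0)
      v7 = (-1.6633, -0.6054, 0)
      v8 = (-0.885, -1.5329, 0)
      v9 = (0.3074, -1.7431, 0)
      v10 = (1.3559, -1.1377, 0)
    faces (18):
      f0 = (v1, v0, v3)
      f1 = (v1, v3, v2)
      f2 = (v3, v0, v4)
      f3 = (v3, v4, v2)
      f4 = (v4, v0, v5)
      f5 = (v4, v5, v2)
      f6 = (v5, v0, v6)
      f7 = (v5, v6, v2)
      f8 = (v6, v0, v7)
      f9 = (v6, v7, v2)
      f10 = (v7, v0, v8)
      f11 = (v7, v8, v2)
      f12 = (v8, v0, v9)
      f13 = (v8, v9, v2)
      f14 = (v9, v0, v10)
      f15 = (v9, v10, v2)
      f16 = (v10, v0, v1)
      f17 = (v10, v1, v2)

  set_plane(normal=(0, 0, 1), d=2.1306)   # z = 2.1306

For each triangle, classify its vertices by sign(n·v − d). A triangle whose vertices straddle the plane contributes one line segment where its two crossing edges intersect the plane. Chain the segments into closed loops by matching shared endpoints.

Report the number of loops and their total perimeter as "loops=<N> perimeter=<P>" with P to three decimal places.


loops=1 perimeter=2.136

Straddling triangles (9 of 18):
  (v1,v3,v2) [--+] → (0.265756, 0.222989, 2.1306)–(0.34692, 0, 2.1306)  len=0.2373
  (v3,v4,v2) [--+] → (0.0602504, 0.341648, 2.1306)–(0.265756, 0.222989, 2.1306)  len=0.2373
  (v4,v5,v2) [--+] → (-0.17346, 0.300448, 2.1306)–(0.0602504, 0.341648, 2.1306)  len=0.2373
  (v5,v6,v2) [--+] → (-0.326007, 0.118658, 2.1306)–(-0.17346, 0.300448, 2.1306)  len=0.2373
  (v6,v7,v2) [--+] → (-0.326007, -0.118658, 2.1306)–(-0.326007, 0.118658, 2.1306)  len=0.2373
  (v7,v8,v2) [--+] → (-0.17346, -0.300448, 2.1306)–(-0.326007, -0.118658, 2.1306)  len=0.2373
  (v8,v9,v2) [--+] → (0.0602504, -0.341648, 2.1306)–(-0.17346, -0.300448, 2.1306)  len=0.2373
  (v9,v10,v2) [--+] → (0.265756, -0.222989, 2.1306)–(0.0602504, -0.341648, 2.1306)  len=0.2373
  (v10,v1,v2) [--+] → (0.34692, 0, 2.1306)–(0.265756, -0.222989, 2.1306)  len=0.2373

Chained into 1 loop(s):
  loop 1: 9 segments, perimeter = 2.1358
Total perimeter = 2.136
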